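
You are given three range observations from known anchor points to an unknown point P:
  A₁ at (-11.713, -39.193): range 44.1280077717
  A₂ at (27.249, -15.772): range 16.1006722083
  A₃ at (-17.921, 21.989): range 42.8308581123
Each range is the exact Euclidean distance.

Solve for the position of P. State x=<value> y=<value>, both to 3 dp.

x=15.668 y=-4.587

eq1: (x + 11.713)² + (y + 39.193)² = 44.1280077717²
eq2: (x − 27.249)² + (y + 15.772)² = 16.1006722083²
eq3: (x + 17.921)² + (y − 21.989)² = 42.8308581123²
eq2−eq1, eq2−eq3 (x²,y² cancel):
  -77.924·x − 46.842·y = -1006.027791
  -90.340·x + 75.522·y = -1761.836384
det = -77.924·75.522 − -46.842·-90.340 = -10116.682608
x = (-1006.027791·75.522 − -46.842·-1761.836384) / -10116.682608 = 15.667702
y = (-77.924·-1761.836384 − -1006.027791·-90.340) / -10116.682608 = -4.586957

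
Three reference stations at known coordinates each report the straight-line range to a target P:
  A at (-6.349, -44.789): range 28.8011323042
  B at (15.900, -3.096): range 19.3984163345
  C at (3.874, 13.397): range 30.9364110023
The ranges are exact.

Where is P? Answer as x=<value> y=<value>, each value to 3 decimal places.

eq1: (x + 6.349)² + (y + 44.789)² = 28.8011323042²
eq2: (x − 15.900)² + (y + 3.096)² = 19.3984163345²
eq3: (x − 3.874)² + (y − 13.397)² = 30.9364110023²
eq2−eq1, eq2−eq3 (x²,y² cancel):
  -44.498·x − 83.386·y = 1330.762440
  -24.052·x + 32.986·y = -648.670700
det = -44.498·32.986 − -83.386·-24.052 = -3473.411100
x = (1330.762440·32.986 − -83.386·-648.670700) / -3473.411100 = 2.934730
y = (-44.498·-648.670700 − 1330.762440·-24.052) / -3473.411100 = -17.525149

x=2.935 y=-17.525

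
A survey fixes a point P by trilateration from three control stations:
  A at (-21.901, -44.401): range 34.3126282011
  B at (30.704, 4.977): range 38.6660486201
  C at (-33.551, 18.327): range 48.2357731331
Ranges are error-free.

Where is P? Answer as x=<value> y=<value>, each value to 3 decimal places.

x=-0.952 y=-17.226

eq1: (x + 21.901)² + (y + 44.401)² = 34.3126282011²
eq2: (x − 30.704)² + (y − 4.977)² = 38.6660486201²
eq3: (x + 33.551)² + (y − 18.327)² = 48.2357731331²
eq3−eq1, eq3−eq2 (x²,y² cancel):
  23.300·x − 125.456·y = 2138.887428
  128.510·x − 26.700·y = 337.584109
det = 23.300·-26.700 − -125.456·128.510 = 15500.240560
x = (2138.887428·-26.700 − -125.456·337.584109) / 15500.240560 = -0.952007
y = (23.300·337.584109 − 2138.887428·128.510) / 15500.240560 = -17.225714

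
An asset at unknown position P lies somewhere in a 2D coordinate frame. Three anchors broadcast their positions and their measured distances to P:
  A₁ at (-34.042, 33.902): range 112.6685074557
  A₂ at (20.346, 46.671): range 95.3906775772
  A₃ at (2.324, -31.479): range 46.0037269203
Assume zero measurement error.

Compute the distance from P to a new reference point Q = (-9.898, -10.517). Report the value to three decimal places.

65.965

eq1: (x + 34.042)² + (y − 33.902)² = 112.6685074557²
eq2: (x − 20.346)² + (y − 46.671)² = 95.3906775772²
eq3: (x − 2.324)² + (y + 31.479)² = 46.0037269203²
eq1−eq2, eq1−eq3 (x²,y² cancel):
  108.776·x + 25.538·y = 3878.749793
  72.732·x − 130.762·y = 9265.974731
det = 108.776·-130.762 − 25.538·72.732 = -16081.197128
x = (3878.749793·-130.762 − 25.538·9265.974731) / -16081.197128 = 46.254488
y = (108.776·9265.974731 − 3878.749793·72.732) / -16081.197128 = -45.133856
|P − Q| = √((46.254488 − -9.898)² + (-45.133856 − -10.517)²) = 65.965360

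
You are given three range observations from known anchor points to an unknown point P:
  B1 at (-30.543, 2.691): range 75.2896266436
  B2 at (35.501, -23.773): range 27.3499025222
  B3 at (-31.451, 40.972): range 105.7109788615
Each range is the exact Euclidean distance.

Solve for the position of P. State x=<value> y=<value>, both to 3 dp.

x=24.411 y=-48.774

eq1: (x + 30.543)² + (y − 2.691)² = 75.2896266436²
eq2: (x − 35.501)² + (y + 23.773)² = 27.3499025222²
eq3: (x + 31.451)² + (y − 40.972)² = 105.7109788615²
eq1−eq3, eq1−eq2 (x²,y² cancel):
  -1.816·x + 76.562·y = -3778.529317
  132.088·x − 52.928·y = 5805.870912
det = -1.816·-52.928 − 76.562·132.088 = -10016.804208
x = (-3778.529317·-52.928 − 76.562·5805.870912) / -10016.804208 = 24.410888
y = (-1.816·5805.870912 − -3778.529317·132.088) / -10016.804208 = -48.773532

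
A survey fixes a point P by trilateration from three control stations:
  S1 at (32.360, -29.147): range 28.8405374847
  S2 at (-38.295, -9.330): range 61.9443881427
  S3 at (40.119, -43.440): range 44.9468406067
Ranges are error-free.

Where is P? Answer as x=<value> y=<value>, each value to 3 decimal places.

x=23.190 y=-1.803

eq1: (x − 32.360)² + (y + 29.147)² = 28.8405374847²
eq2: (x + 38.295)² + (y + 9.330)² = 61.9443881427²
eq3: (x − 40.119)² + (y + 43.440)² = 44.9468406067²
eq3−eq1, eq3−eq2 (x²,y² cancel):
  -15.518·x + 28.586·y = -411.408674
  -156.828·x + 68.220·y = -3759.900578
det = -15.518·68.220 − 28.586·-156.828 = 3424.447248
x = (-411.408674·68.220 − 28.586·-3759.900578) / 3424.447248 = 23.190376
y = (-15.518·-3759.900578 − -411.408674·-156.828) / 3424.447248 = -1.802995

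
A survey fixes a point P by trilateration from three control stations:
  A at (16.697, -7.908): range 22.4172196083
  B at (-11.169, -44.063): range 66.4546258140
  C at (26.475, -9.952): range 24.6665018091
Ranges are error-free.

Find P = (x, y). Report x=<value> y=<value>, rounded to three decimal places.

eq1: (x − 16.697)² + (y + 7.908)² = 22.4172196083²
eq2: (x + 11.169)² + (y + 44.063)² = 66.4546258140²
eq3: (x − 26.475)² + (y + 9.952)² = 24.6665018091²
eq2−eq3, eq2−eq1 (x²,y² cancel):
  75.288·x + 68.222·y = 2541.454380
  55.732·x + 72.310·y = 2188.717300
det = 75.288·72.310 − 68.222·55.732 = 1641.926776
x = (2541.454380·72.310 − 68.222·2188.717300) / 1641.926776 = 20.983819
y = (75.288·2188.717300 − 2541.454380·55.732) / 1641.926776 = 14.095521

x=20.984 y=14.096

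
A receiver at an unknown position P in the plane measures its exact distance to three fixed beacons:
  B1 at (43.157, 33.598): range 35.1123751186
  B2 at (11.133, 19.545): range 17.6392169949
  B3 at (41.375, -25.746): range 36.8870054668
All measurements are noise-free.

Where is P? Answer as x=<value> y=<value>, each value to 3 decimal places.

eq1: (x − 43.157)² + (y − 33.598)² = 35.1123751186²
eq2: (x − 11.133)² + (y − 19.545)² = 17.6392169949²
eq3: (x − 41.375)² + (y + 25.746)² = 36.8870054668²
eq3−eq2, eq3−eq1 (x²,y² cancel):
  -60.484·x + 90.582·y = -819.287231
  3.564·x + 118.688·y = 744.377398
det = -60.484·118.688 − 90.582·3.564 = -7501.559240
x = (-819.287231·118.688 − 90.582·744.377398) / -7501.559240 = 21.951004
y = (-60.484·744.377398 − -819.287231·3.564) / -7501.559240 = 5.612564

x=21.951 y=5.613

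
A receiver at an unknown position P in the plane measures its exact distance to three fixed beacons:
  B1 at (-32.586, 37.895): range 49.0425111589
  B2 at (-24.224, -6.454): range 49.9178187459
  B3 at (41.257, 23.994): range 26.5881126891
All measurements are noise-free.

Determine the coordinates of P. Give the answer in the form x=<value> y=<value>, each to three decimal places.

x=14.682 y=24.821

eq1: (x + 32.586)² + (y − 37.895)² = 49.0425111589²
eq2: (x + 24.224)² + (y + 6.454)² = 49.9178187459²
eq3: (x − 41.257)² + (y − 23.994)² = 26.5881126891²
eq3−eq1, eq3−eq2 (x²,y² cancel):
  -147.686·x + 27.802·y = -1478.213828
  -130.962·x − 60.896·y = -3434.256685
det = -147.686·-60.896 − 27.802·-130.962 = 12634.492180
x = (-1478.213828·-60.896 − 27.802·-3434.256685) / 12634.492180 = 14.681755
y = (-147.686·-3434.256685 − -1478.213828·-130.962) / 12634.492180 = 24.821084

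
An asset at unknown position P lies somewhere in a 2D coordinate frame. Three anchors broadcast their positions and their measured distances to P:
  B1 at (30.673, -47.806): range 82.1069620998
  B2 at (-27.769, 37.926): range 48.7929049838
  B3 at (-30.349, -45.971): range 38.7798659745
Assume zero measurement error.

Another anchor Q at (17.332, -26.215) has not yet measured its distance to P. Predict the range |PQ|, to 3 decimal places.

eq1: (x − 30.673)² + (y + 47.806)² = 82.1069620998²
eq2: (x + 27.769)² + (y − 37.926)² = 48.7929049838²
eq3: (x + 30.349)² + (y + 45.971)² = 38.7798659745²
eq2−eq3, eq2−eq1 (x²,y² cancel):
  -5.160·x − 167.794·y = 1701.765377
  116.884·x − 171.464·y = -3344.057921
det = -5.160·-171.464 − -167.794·116.884 = 20497.188136
x = (1701.765377·-171.464 − -167.794·-3344.057921) / 20497.188136 = -41.610798
y = (-5.160·-3344.057921 − 1701.765377·116.884) / 20497.188136 = -8.862377
|P − Q| = √((-41.610798 − 17.332)² + (-8.862377 − -26.215)²) = 61.444015

61.444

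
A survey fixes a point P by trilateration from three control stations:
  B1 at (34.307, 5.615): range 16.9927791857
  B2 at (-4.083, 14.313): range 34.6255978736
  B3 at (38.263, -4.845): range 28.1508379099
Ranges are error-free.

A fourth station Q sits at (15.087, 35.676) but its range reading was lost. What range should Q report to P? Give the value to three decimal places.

20.026

eq1: (x − 34.307)² + (y − 5.615)² = 16.9927791857²
eq2: (x + 4.083)² + (y − 14.313)² = 34.6255978736²
eq3: (x − 38.263)² + (y + 4.845)² = 28.1508379099²
eq3−eq2, eq3−eq1 (x²,y² cancel):
  -84.692·x + 38.316·y = -1672.460689
  -7.912·x + 20.920·y = 224.682411
det = -84.692·20.920 − 38.316·-7.912 = -1468.600448
x = (-1672.460689·20.920 − 38.316·224.682411) / -1468.600448 = 29.685956
y = (-84.692·224.682411 − -1672.460689·-7.912) / -1468.600448 = 21.967385
|P − Q| = √((29.685956 − 15.087)² + (21.967385 − 35.676)²) = 20.026374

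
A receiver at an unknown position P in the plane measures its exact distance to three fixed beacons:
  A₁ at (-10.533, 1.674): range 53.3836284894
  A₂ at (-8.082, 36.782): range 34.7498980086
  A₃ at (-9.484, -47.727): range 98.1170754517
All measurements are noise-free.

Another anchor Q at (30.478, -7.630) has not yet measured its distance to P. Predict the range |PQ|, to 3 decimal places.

eq1: (x + 10.533)² + (y − 1.674)² = 53.3836284894²
eq2: (x + 8.082)² + (y − 36.782)² = 34.7498980086²
eq3: (x + 9.484)² + (y + 47.727)² = 98.1170754517²
eq2−eq3, eq2−eq1 (x²,y² cancel):
  -2.804·x − 169.018·y = -7469.826547
  -4.902·x − 70.216·y = -2946.744262
det = -2.804·-70.216 − -169.018·-4.902 = -631.640572
x = (-7469.826547·-70.216 − -169.018·-2946.744262) / -631.640572 = -41.872736
y = (-2.804·-2946.744262 − -7469.826547·-4.902) / -631.640572 = 44.890116
|P − Q| = √((-41.872736 − 30.478)² + (44.890116 − -7.630)²) = 89.403533

89.404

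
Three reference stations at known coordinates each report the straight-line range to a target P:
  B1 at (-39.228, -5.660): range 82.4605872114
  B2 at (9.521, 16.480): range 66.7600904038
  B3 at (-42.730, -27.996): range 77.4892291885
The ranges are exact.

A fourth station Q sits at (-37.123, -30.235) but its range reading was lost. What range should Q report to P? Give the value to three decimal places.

71.519

eq1: (x + 39.228)² + (y + 5.660)² = 82.4605872114²
eq2: (x − 9.521)² + (y − 16.480)² = 66.7600904038²
eq3: (x + 42.730)² + (y + 27.996)² = 77.4892291885²
eq3−eq2, eq3−eq1 (x²,y² cancel):
  104.502·x + 88.952·y = -699.718105
  7.004·x + 44.672·y = -1833.925135
det = 104.502·44.672 − 88.952·7.004 = 4045.293536
x = (-699.718105·44.672 − 88.952·-1833.925135) / 4045.293536 = 32.599242
y = (104.502·-1833.925135 − -699.718105·7.004) / 4045.293536 = -46.164269
|P − Q| = √((32.599242 − -37.123)² + (-46.164269 − -30.235)²) = 71.518757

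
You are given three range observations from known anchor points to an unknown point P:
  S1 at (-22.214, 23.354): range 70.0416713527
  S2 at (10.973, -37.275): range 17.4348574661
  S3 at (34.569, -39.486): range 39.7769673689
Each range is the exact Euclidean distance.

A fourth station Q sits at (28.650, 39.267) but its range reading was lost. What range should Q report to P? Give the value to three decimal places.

eq1: (x + 22.214)² + (y − 23.354)² = 70.0416713527²
eq2: (x − 10.973)² + (y + 37.275)² = 17.4348574661²
eq3: (x − 34.569)² + (y + 39.486)² = 39.7769673689²
eq3−eq1, eq3−eq2 (x²,y² cancel):
  -113.566·x + 125.680·y = -5038.917438
  -47.192·x + 4.422·y = 33.905275
det = -113.566·4.422 − 125.680·-47.192 = 5428.901708
x = (-5038.917438·4.422 − 125.680·33.905275) / 5428.901708 = -4.889259
y = (-113.566·33.905275 − -5038.917438·-47.192) / 5428.901708 = -44.511227
|P − Q| = √((-4.889259 − 28.650)² + (-44.511227 − 39.267)²) = 90.242303

90.242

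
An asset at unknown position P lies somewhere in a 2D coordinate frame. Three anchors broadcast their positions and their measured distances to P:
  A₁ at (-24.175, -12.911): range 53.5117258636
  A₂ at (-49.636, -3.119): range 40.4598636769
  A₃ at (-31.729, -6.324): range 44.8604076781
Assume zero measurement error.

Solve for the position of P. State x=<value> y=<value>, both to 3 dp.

x=-43.716 y=36.905

eq1: (x + 24.175)² + (y + 12.911)² = 53.5117258636²
eq2: (x + 49.636)² + (y + 3.119)² = 40.4598636769²
eq3: (x + 31.729)² + (y + 6.324)² = 44.8604076781²
eq3−eq1, eq3−eq2 (x²,y² cancel):
  15.108·x − 13.174·y = -1146.646499
  -35.814·x + 6.410·y = 1802.193848
det = 15.108·6.410 − -13.174·-35.814 = -374.971356
x = (-1146.646499·6.410 − -13.174·1802.193848) / -374.971356 = -43.715600
y = (15.108·1802.193848 − -1146.646499·-35.814) / -374.971356 = 36.905360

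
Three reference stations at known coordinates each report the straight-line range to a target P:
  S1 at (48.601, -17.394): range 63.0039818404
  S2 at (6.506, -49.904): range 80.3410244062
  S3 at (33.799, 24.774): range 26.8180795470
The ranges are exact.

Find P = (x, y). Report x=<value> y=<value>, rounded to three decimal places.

x=7.584 y=30.430

eq1: (x − 48.601)² + (y + 17.394)² = 63.0039818404²
eq2: (x − 6.506)² + (y + 49.904)² = 80.3410244062²
eq3: (x − 33.799)² + (y − 24.774)² = 26.8180795470²
eq3−eq1, eq3−eq2 (x²,y² cancel):
  29.604·x − 84.336·y = -2341.807377
  -54.586·x − 149.356·y = -4958.857037
det = 29.604·-149.356 − -84.336·-54.586 = -9025.099920
x = (-2341.807377·-149.356 − -84.336·-4958.857037) / -9025.099920 = 7.584092
y = (29.604·-4958.857037 − -2341.807377·-54.586) / -9025.099920 = 30.429791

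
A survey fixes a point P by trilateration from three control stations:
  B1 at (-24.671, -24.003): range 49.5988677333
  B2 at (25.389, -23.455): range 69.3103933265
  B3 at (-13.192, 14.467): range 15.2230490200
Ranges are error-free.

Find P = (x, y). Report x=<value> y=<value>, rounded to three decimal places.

eq1: (x + 24.671)² + (y + 24.003)² = 49.5988677333²
eq2: (x − 25.389)² + (y + 23.455)² = 69.3103933265²
eq3: (x + 13.192)² + (y − 14.467)² = 15.2230490200²
eq3−eq2, eq3−eq1 (x²,y² cancel):
  77.162·x − 75.844·y = -3760.774009
  -22.958·x − 76.940·y = -1426.827162
det = 77.162·-76.940 − -75.844·-22.958 = -7678.070832
x = (-3760.774009·-76.940 − -75.844·-1426.827162) / -7678.070832 = -23.591561
y = (77.162·-1426.827162 − -3760.774009·-22.958) / -7678.070832 = 25.584120

x=-23.592 y=25.584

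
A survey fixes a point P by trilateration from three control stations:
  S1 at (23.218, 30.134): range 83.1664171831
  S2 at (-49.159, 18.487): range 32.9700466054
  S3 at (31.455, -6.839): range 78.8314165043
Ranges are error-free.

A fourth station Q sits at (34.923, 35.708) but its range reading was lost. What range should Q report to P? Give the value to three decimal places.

eq1: (x − 23.218)² + (y − 30.134)² = 83.1664171831²
eq2: (x + 49.159)² + (y − 18.487)² = 32.9700466054²
eq3: (x − 31.455)² + (y + 6.839)² = 78.8314165043²
eq1−eq3, eq1−eq2 (x²,y² cancel):
  16.474·x − 73.946·y = 291.316185
  -144.754·x − 23.294·y = 7140.871944
det = 16.474·-23.294 − -73.946·-144.754 = -11087.724640
x = (291.316185·-23.294 − -73.946·7140.871944) / -11087.724640 = -47.011719
y = (16.474·7140.871944 − 291.316185·-144.754) / -11087.724640 = -14.413048
|P − Q| = √((-47.011719 − 34.923)² + (-14.413048 − 35.708)²) = 96.049038

96.049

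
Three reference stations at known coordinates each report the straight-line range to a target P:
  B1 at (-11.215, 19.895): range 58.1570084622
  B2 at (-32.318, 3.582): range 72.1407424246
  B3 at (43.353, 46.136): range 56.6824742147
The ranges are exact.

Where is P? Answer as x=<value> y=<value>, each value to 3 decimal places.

x=38.468 y=-10.336

eq1: (x + 11.215)² + (y − 19.895)² = 58.1570084622²
eq2: (x + 32.318)² + (y − 3.582)² = 72.1407424246²
eq3: (x − 43.353)² + (y − 46.136)² = 56.6824742147²
eq1−eq2, eq1−eq3 (x²,y² cancel):
  -42.206·x − 32.626·y = -1286.352486
  109.136·x + 52.482·y = 3655.760605
det = -42.206·52.482 − -32.626·109.136 = 1345.615844
x = (-1286.352486·52.482 − -32.626·3655.760605) / 1345.615844 = 38.467513
y = (-42.206·3655.760605 − -1286.352486·109.136) / 1345.615844 = -10.335541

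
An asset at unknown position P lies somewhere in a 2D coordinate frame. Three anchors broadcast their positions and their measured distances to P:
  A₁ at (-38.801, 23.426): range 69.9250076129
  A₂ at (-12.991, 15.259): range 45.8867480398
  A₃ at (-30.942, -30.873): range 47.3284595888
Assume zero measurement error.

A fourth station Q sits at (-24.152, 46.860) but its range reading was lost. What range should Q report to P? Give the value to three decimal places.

78.379

eq1: (x + 38.801)² + (y − 23.426)² = 69.9250076129²
eq2: (x + 12.991)² + (y − 15.259)² = 45.8867480398²
eq3: (x + 30.942)² + (y + 30.873)² = 47.3284595888²
eq1−eq3, eq1−eq2 (x²,y² cancel):
  15.718·x − 108.598·y = 2505.778019
  51.620·x − 16.334·y = 1131.221129
det = 15.718·-16.334 − -108.598·51.620 = 5349.090948
x = (2505.778019·-16.334 − -108.598·1131.221129) / 5349.090948 = 15.314560
y = (15.718·1131.221129 − 2505.778019·51.620) / 5349.090948 = -20.857325
|P − Q| = √((15.314560 − -24.152)² + (-20.857325 − 46.860)²) = 78.378858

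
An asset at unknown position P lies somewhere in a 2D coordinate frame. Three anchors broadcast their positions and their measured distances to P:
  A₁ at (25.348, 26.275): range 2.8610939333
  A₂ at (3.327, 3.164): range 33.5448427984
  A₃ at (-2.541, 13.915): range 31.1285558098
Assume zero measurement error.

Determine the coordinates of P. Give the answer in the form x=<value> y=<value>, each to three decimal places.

x=24.659 y=29.052

eq1: (x − 25.348)² + (y − 26.275)² = 2.8610939333²
eq2: (x − 3.327)² + (y − 3.164)² = 33.5448427984²
eq3: (x + 2.541)² + (y − 13.915)² = 31.1285558098²
eq3−eq1, eq3−eq2 (x²,y² cancel):
  55.778·x + 24.720·y = 2093.613951
  11.736·x − 21.502·y = -335.273573
det = 55.778·-21.502 − 24.720·11.736 = -1489.452476
x = (2093.613951·-21.502 − 24.720·-335.273573) / -1489.452476 = 24.659346
y = (55.778·-335.273573 − 2093.613951·11.736) / -1489.452476 = 29.051979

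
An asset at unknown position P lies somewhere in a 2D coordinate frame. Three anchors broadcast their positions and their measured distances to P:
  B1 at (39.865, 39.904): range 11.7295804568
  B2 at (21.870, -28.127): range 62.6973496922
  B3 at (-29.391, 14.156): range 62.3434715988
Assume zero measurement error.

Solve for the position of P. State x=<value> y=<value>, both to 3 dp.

x=29.682 y=34.082

eq1: (x − 39.865)² + (y − 39.904)² = 11.7295804568²
eq2: (x − 21.870)² + (y + 28.127)² = 62.6973496922²
eq3: (x + 29.391)² + (y − 14.156)² = 62.3434715988²
eq2−eq3, eq2−eq1 (x²,y² cancel):
  -102.522·x + 84.566·y = -160.952605
  35.990·x + 136.062·y = 5705.497013
det = -102.522·136.062 − 84.566·35.990 = -16992.878704
x = (-160.952605·136.062 − 84.566·5705.497013) / -16992.878704 = 29.682469
y = (-102.522·5705.497013 − -160.952605·35.990) / -16992.878704 = 34.081705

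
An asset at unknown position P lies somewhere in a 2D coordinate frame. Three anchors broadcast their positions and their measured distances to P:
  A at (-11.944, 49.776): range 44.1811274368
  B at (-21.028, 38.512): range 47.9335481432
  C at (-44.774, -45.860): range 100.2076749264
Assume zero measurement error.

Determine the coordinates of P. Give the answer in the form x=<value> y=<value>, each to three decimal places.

eq1: (x + 11.944)² + (y − 49.776)² = 44.1811274368²
eq2: (x + 21.028)² + (y − 38.512)² = 47.9335481432²
eq3: (x + 44.774)² + (y + 45.860)² = 100.2076749264²
eq3−eq1, eq3−eq2 (x²,y² cancel):
  65.660·x + 191.272·y = 6602.064729
  47.492·x + 168.744·y = 5561.453329
det = 65.660·168.744 − 191.272·47.492 = 1995.841216
x = (6602.064729·168.744 − 191.272·5561.453329) / 1995.841216 = 25.206669
y = (65.660·5561.453329 − 6602.064729·47.492) / 1995.841216 = 25.863664

x=25.207 y=25.864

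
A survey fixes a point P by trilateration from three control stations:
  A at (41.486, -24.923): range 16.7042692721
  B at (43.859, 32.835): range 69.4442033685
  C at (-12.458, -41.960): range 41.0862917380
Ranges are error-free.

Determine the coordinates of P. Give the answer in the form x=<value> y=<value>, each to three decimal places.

x=27.995 y=-34.773

eq1: (x − 41.486)² + (y + 24.923)² = 16.7042692721²
eq2: (x − 43.859)² + (y − 32.835)² = 69.4442033685²
eq3: (x + 12.458)² + (y + 41.960)² = 41.0862917380²
eq1−eq3, eq1−eq2 (x²,y² cancel):
  -107.888·x − 34.074·y = -1835.451518
  4.746·x + 115.516·y = -3883.959789
det = -107.888·115.516 − -34.074·4.746 = -12301.075004
x = (-1835.451518·115.516 − -34.074·-3883.959789) / -12301.075004 = 27.994794
y = (-107.888·-3883.959789 − -1835.451518·4.746) / -12301.075004 = -34.772872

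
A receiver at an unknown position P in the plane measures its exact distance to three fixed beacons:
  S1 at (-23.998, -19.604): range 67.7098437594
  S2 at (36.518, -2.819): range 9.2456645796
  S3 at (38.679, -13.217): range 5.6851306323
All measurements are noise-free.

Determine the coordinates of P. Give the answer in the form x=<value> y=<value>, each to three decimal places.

x=42.948 y=-9.463

eq1: (x + 23.998)² + (y + 19.604)² = 67.7098437594²
eq2: (x − 36.518)² + (y + 2.819)² = 9.2456645796²
eq3: (x − 38.679)² + (y + 13.217)² = 5.6851306323²
eq3−eq1, eq3−eq2 (x²,y² cancel):
  -125.354·x − 12.774·y = -5262.835542
  -4.322·x + 20.796·y = -382.404648
det = -125.354·20.796 − -12.774·-4.322 = -2662.071012
x = (-5262.835542·20.796 − -12.774·-382.404648) / -2662.071012 = 42.948052
y = (-125.354·-382.404648 − -5262.835542·-4.322) / -2662.071012 = -9.462549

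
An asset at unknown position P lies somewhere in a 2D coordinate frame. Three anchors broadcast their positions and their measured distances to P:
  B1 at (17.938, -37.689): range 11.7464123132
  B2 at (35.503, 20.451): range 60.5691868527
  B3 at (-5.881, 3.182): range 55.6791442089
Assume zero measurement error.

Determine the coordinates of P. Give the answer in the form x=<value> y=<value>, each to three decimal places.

x=29.490 y=-39.819

eq1: (x − 17.938)² + (y + 37.689)² = 11.7464123132²
eq2: (x − 35.503)² + (y − 20.451)² = 60.5691868527²
eq3: (x + 5.881)² + (y − 3.182)² = 55.6791442089²
eq1−eq2, eq1−eq3 (x²,y² cancel):
  35.130·x + 116.280·y = -3594.174349
  -47.638·x + 81.742·y = -4659.710178
det = 35.130·81.742 − 116.280·-47.638 = 8410.943100
x = (-3594.174349·81.742 − 116.280·-4659.710178) / 8410.943100 = 29.489689
y = (35.130·-4659.710178 − -3594.174349·-47.638) / 8410.943100 = -39.818947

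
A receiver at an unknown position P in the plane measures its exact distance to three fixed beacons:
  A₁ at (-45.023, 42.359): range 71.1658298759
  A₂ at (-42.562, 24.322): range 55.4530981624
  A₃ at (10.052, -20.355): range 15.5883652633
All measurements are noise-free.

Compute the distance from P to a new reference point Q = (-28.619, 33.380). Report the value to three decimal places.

eq1: (x + 45.023)² + (y − 42.359)² = 71.1658298759²
eq2: (x + 42.562)² + (y − 24.322)² = 55.4530981624²
eq3: (x − 10.052)² + (y + 20.355)² = 15.5883652633²
eq1−eq3, eq1−eq2 (x²,y² cancel):
  110.150·x − 125.428·y = 1515.591529
  4.922·x − 36.074·y = 571.257364
det = 110.150·-36.074 − -125.428·4.922 = -3356.194484
x = (1515.591529·-36.074 − -125.428·571.257364) / -3356.194484 = -5.058771
y = (110.150·571.257364 − 1515.591529·4.922) / -3356.194484 = -16.525937
|P − Q| = √((-5.058771 − -28.619)² + (-16.525937 − 33.380)²) = 55.187742

55.188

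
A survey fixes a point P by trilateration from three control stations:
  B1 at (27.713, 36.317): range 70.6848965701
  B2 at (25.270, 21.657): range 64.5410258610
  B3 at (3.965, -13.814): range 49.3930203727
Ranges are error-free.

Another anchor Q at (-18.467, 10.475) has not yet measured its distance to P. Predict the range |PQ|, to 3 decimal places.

20.021

eq1: (x − 27.713)² + (y − 36.317)² = 70.6848965701²
eq2: (x − 25.270)² + (y − 21.657)² = 64.5410258610²
eq3: (x − 3.965)² + (y + 13.814)² = 49.3930203727²
eq2−eq3, eq2−eq1 (x²,y² cancel):
  -42.610·x − 70.942·y = 824.822830
  4.886·x + 29.320·y = 148.525725
det = -42.610·29.320 − -70.942·4.886 = -902.702588
x = (824.822830·29.320 − -70.942·148.525725) / -902.702588 = -38.462853
y = (-42.610·148.525725 − 824.822830·4.886) / -902.702588 = 11.475281
|P − Q| = √((-38.462853 − -18.467)² + (11.475281 − 10.475)²) = 20.020857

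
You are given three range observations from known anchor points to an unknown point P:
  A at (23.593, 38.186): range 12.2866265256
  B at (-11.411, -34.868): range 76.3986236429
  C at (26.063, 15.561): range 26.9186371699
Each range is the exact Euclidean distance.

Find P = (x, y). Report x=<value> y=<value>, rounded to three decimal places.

eq1: (x − 23.593)² + (y − 38.186)² = 12.2866265256²
eq2: (x + 11.411)² + (y + 34.868)² = 76.3986236429²
eq3: (x − 26.063)² + (y − 15.561)² = 26.9186371699²
eq2−eq3, eq2−eq1 (x²,y² cancel):
  74.948·x + 100.858·y = 4687.573012
  70.008·x + 146.108·y = 6354.600403
det = 74.948·146.108 − 100.858·70.008 = 3889.635520
x = (4687.573012·146.108 − 100.858·6354.600403) / 3889.635520 = 11.306877
y = (74.948·6354.600403 − 4687.573012·70.008) / 3889.635520 = 38.074770

x=11.307 y=38.075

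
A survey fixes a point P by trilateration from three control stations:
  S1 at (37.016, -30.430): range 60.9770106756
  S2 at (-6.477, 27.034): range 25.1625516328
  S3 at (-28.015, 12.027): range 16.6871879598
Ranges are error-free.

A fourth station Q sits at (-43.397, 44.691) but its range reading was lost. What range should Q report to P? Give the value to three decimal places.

eq1: (x − 37.016)² + (y + 30.430)² = 60.9770106756²
eq2: (x + 6.477)² + (y − 27.034)² = 25.1625516328²
eq3: (x + 28.015)² + (y − 12.027)² = 16.6871879598²
eq1−eq3, eq1−eq2 (x²,y² cancel):
  -130.062·x + 84.914·y = 2073.053387
  -86.986·x + 114.928·y = 1561.661355
det = -130.062·114.928 − 84.914·-86.986 = -7561.436332
x = (2073.053387·114.928 − 84.914·1561.661355) / -7561.436332 = -13.971548
y = (-130.062·1561.661355 − 2073.053387·-86.986) / -7561.436332 = 3.013472
|P − Q| = √((-13.971548 − -43.397)² + (3.013472 − 44.691)²) = 51.018365

51.018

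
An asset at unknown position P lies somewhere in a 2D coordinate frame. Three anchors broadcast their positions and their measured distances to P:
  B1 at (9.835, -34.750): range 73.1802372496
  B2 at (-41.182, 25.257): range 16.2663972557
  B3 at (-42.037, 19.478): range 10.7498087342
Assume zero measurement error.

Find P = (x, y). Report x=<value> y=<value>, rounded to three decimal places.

x=-47.769 y=10.384

eq1: (x − 9.835)² + (y + 34.750)² = 73.1802372496²
eq2: (x + 41.182)² + (y − 25.257)² = 16.2663972557²
eq3: (x + 42.037)² + (y − 19.478)² = 10.7498087342²
eq2−eq3, eq2−eq1 (x²,y² cancel):
  -1.710·x − 11.558·y = -38.334028
  102.034·x − 120.014·y = -6120.334892
det = -1.710·-120.014 − -11.558·102.034 = 1384.532912
x = (-38.334028·-120.014 − -11.558·-6120.334892) / 1384.532912 = -47.769331
y = (-1.710·-6120.334892 − -38.334028·102.034) / 1384.532912 = 10.384113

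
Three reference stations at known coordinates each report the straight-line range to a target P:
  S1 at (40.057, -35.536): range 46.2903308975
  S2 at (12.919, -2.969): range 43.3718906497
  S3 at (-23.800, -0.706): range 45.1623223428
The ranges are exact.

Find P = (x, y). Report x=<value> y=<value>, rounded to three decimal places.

eq1: (x − 40.057)² + (y + 35.536)² = 46.2903308975²
eq2: (x − 12.919)² + (y + 2.969)² = 43.3718906497²
eq3: (x + 23.800)² + (y + 0.706)² = 45.1623223428²
eq2−eq1, eq2−eq3 (x²,y² cancel):
  54.276·x − 65.134·y = 2429.981187
  -73.438·x + 4.526·y = 232.708453
det = 54.276·4.526 − -65.134·-73.438 = -4537.657516
x = (2429.981187·4.526 − -65.134·232.708453) / -4537.657516 = -5.764059
y = (54.276·232.708453 − 2429.981187·-73.438) / -4537.657516 = -42.110592

x=-5.764 y=-42.111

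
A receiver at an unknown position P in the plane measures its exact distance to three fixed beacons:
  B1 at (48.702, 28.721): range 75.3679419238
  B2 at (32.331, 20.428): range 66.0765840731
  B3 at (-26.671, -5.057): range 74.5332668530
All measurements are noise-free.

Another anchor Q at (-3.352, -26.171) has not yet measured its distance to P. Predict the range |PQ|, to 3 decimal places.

43.778

eq1: (x − 48.702)² + (y − 28.721)² = 75.3679419238²
eq2: (x − 32.331)² + (y − 20.428)² = 66.0765840731²
eq3: (x + 26.671)² + (y + 5.057)² = 74.5332668530²
eq1−eq2, eq1−eq3 (x²,y² cancel):
  -32.742·x − 16.586·y = -419.972193
  -150.746·x − 67.556·y = -2334.746353
det = -32.742·-67.556 − -16.586·-150.746 = -288.354604
x = (-419.972193·-67.556 − -16.586·-2334.746353) / -288.354604 = 35.901842
y = (-32.742·-2334.746353 − -419.972193·-150.746) / -288.354604 = -45.552028
|P − Q| = √((35.901842 − -3.352)² + (-45.552028 − -26.171)²) = 43.777716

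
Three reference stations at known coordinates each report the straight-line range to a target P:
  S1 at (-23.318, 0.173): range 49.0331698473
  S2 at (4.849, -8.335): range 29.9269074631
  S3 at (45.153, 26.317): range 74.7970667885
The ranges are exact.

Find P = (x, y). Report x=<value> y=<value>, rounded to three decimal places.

eq1: (x + 23.318)² + (y − 0.173)² = 49.0331698473²
eq2: (x − 4.849)² + (y + 8.335)² = 29.9269074631²
eq3: (x − 45.153)² + (y − 26.317)² = 74.7970667885²
eq1−eq3, eq1−eq2 (x²,y² cancel):
  136.942·x + 52.288·y = -1002.730610
  56.334·x − 17.016·y = 1057.857928
det = 136.942·-17.016 − 52.288·56.334 = -5275.797264
x = (-1002.730610·-17.016 − 52.288·1057.857928) / -5275.797264 = 7.250243
y = (136.942·1057.857928 − -1002.730610·56.334) / -5275.797264 = -38.165418

x=7.250 y=-38.165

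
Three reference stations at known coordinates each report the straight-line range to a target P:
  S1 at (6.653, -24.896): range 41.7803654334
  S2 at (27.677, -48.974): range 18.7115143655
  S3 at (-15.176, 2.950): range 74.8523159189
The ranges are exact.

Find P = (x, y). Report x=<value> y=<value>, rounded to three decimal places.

eq1: (x − 6.653)² + (y + 24.896)² = 41.7803654334²
eq2: (x − 27.677)² + (y + 48.974)² = 18.7115143655²
eq3: (x + 15.176)² + (y − 2.950)² = 74.8523159189²
eq3−eq1, eq3−eq2 (x²,y² cancel):
  43.658·x − 55.692·y = 4282.330012
  85.706·x − 103.848·y = 8178.203958
det = 43.658·-103.848 − -55.692·85.706 = 239.342568
x = (4282.330012·-103.848 − -55.692·8178.203958) / 239.342568 = 44.911057
y = (43.658·8178.203958 − 4282.330012·85.706) / 239.342568 = -41.686473

x=44.911 y=-41.686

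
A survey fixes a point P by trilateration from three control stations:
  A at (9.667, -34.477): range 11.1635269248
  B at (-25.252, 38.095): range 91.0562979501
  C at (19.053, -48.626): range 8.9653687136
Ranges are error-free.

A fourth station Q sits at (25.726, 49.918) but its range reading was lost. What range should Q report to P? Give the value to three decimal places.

eq1: (x − 9.667)² + (y + 34.477)² = 11.1635269248²
eq2: (x + 25.252)² + (y − 38.095)² = 91.0562979501²
eq3: (x − 19.053)² + (y + 48.626)² = 8.9653687136²
eq1−eq2, eq1−eq3 (x²,y² cancel):
  -69.838·x + 145.144·y = -7359.846952
  18.772·x − 28.298·y = 1489.636764
det = -69.838·-28.298 − 145.144·18.772 = -748.367444
x = (-7359.846952·-28.298 − 145.144·1489.636764) / -748.367444 = 10.613622
y = (-69.838·1489.636764 − -7359.846952·18.772) / -748.367444 = -45.600320
|P − Q| = √((10.613622 − 25.726)² + (-45.600320 − 49.918)²) = 96.706429

96.706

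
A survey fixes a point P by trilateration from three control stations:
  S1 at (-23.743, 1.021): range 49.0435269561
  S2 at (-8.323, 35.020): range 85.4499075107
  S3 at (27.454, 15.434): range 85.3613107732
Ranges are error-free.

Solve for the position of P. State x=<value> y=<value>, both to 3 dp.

eq1: (x + 23.743)² + (y − 1.021)² = 49.0435269561²
eq2: (x + 8.323)² + (y − 35.020)² = 85.4499075107²
eq3: (x − 27.454)² + (y − 15.434)² = 85.3613107732²
eq2−eq1, eq2−eq3 (x²,y² cancel):
  -30.840·x − 67.998·y = 4165.518918
  71.554·x − 39.172·y = -288.608940
det = -30.840·-39.172 − -67.998·71.554 = 6073.593372
x = (4165.518918·-39.172 − -67.998·-288.608940) / 6073.593372 = -30.096934
y = (-30.840·-288.608940 − 4165.518918·71.554) / 6073.593372 = -47.609187

x=-30.097 y=-47.609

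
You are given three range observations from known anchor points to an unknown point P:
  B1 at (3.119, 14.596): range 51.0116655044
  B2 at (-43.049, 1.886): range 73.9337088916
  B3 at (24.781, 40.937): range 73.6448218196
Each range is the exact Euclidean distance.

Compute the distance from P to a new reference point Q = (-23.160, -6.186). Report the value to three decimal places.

eq1: (x − 3.119)² + (y − 14.596)² = 51.0116655044²
eq2: (x + 43.049)² + (y − 1.886)² = 73.9337088916²
eq3: (x − 24.781)² + (y − 40.937)² = 73.6448218196²
eq1−eq3, eq1−eq2 (x²,y² cancel):
  43.324·x + 52.682·y = -754.205210
  -92.336·x − 25.420·y = -1230.001273
det = 43.324·-25.420 − 52.682·-92.336 = 3763.149072
x = (-754.205210·-25.420 − 52.682·-1230.001273) / 3763.149072 = 22.313977
y = (43.324·-1230.001273 − -754.205210·-92.336) / 3763.149072 = -32.666489
|P − Q| = √((22.313977 − -23.160)² + (-32.666489 − -6.186)²) = 52.622228

52.622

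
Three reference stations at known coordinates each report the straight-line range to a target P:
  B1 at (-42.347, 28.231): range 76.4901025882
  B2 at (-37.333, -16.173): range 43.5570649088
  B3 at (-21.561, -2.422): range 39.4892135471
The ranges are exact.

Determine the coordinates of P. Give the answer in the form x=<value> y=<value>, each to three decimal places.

eq1: (x + 42.347)² + (y − 28.231)² = 76.4901025882²
eq2: (x + 37.333)² + (y + 16.173)² = 43.5570649088²
eq3: (x + 21.561)² + (y + 2.422)² = 39.4892135471²
eq2−eq3, eq2−eq1 (x²,y² cancel):
  31.544·x + 27.502·y = -846.756096
  -10.028·x + 88.808·y = -3018.578938
det = 31.544·88.808 − 27.502·-10.028 = 3077.149608
x = (-846.756096·88.808 − 27.502·-3018.578938) / 3077.149608 = 2.540742
y = (31.544·-3018.578938 − -846.756096·-10.028) / 3077.149608 = -33.703049

x=2.541 y=-33.703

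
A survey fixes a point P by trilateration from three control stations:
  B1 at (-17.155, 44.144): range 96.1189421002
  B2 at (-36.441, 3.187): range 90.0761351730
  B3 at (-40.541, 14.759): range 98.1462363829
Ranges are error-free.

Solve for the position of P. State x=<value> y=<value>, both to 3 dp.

eq1: (x + 17.155)² + (y − 44.144)² = 96.1189421002²
eq2: (x + 36.441)² + (y − 3.187)² = 90.0761351730²
eq3: (x + 40.541)² + (y − 14.759)² = 98.1462363829²
eq3−eq2, eq3−eq1 (x²,y² cancel):
  8.200·x − 23.144·y = 995.676276
  46.772·x + 58.770·y = 775.418685
det = 8.200·58.770 − -23.144·46.772 = 1564.405168
x = (995.676276·58.770 − -23.144·775.418685) / 1564.405168 = 48.876203
y = (8.200·775.418685 − 995.676276·46.772) / 1564.405168 = -25.703915

x=48.876 y=-25.704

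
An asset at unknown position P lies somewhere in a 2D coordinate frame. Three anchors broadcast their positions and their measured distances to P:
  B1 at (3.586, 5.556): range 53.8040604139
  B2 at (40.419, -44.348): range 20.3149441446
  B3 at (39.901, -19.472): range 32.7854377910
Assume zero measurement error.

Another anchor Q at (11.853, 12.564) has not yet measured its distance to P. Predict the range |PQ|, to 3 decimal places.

eq1: (x − 3.586)² + (y − 5.556)² = 53.8040604139²
eq2: (x − 40.419)² + (y + 44.348)² = 20.3149441446²
eq3: (x − 39.901)² + (y + 19.472)² = 32.7854377910²
eq3−eq1, eq3−eq2 (x²,y² cancel):
  -72.630·x + 50.056·y = -3747.512039
  1.036·x − 49.752·y = 2291.380056
det = -72.630·-49.752 − 50.056·1.036 = 3561.629744
x = (-3747.512039·-49.752 − 50.056·2291.380056) / 3561.629744 = 20.144963
y = (-72.630·2291.380056 − -3747.512039·1.036) / 3561.629744 = -45.636555
|P − Q| = √((20.144963 − 11.853)² + (-45.636555 − 12.564)²) = 58.788275

58.788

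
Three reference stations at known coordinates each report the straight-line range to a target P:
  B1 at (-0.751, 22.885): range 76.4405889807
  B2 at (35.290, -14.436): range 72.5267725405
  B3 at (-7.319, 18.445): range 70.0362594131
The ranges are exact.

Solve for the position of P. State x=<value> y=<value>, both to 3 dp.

x=-28.908 y=-48.181

eq1: (x + 0.751)² + (y − 22.885)² = 76.4405889807²
eq2: (x − 35.290)² + (y + 14.436)² = 72.5267725405²
eq3: (x + 7.319)² + (y − 18.445)² = 70.0362594131²
eq2−eq1, eq2−eq3 (x²,y² cancel):
  -72.082·x + 74.642·y = -1512.525879
  -85.218·x + 65.762·y = -704.941307
det = -72.082·65.762 − 74.642·-85.218 = 1620.585472
x = (-1512.525879·65.762 − 74.642·-704.941307) / 1620.585472 = -28.908378
y = (-72.082·-704.941307 − -1512.525879·-85.218) / 1620.585472 = -48.180644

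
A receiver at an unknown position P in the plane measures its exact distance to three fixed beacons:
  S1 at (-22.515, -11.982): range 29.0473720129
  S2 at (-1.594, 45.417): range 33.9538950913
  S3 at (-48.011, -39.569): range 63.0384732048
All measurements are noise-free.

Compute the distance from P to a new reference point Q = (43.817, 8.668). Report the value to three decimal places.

eq1: (x + 22.515)² + (y + 11.982)² = 29.0473720129²
eq2: (x + 1.594)² + (y − 45.417)² = 33.9538950913²
eq3: (x + 48.011)² + (y + 39.569)² = 63.0384732048²
eq1−eq2, eq1−eq3 (x²,y² cancel):
  41.842·x + 114.798·y = 1105.634005
  -50.992·x − 55.174·y = 90.169050
det = 41.842·-55.174 − 114.798·-50.992 = 3545.189108
x = (1105.634005·-55.174 − 114.798·90.169050) / 3545.189108 = -20.126847
y = (41.842·90.169050 − 1105.634005·-50.992) / 3545.189108 = 16.967034
|P − Q| = √((-20.126847 − 43.817)² + (16.967034 − 8.668)²) = 64.480148

64.480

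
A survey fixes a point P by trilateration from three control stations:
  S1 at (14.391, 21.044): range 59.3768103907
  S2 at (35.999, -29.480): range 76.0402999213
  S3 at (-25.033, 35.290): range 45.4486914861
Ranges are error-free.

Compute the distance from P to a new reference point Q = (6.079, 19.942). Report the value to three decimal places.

eq1: (x − 14.391)² + (y − 21.044)² = 59.3768103907²
eq2: (x − 35.999)² + (y + 29.480)² = 76.0402999213²
eq3: (x + 25.033)² + (y − 35.290)² = 45.4486914861²
eq2−eq3, eq2−eq1 (x²,y² cancel):
  -122.064·x + 129.540·y = 3423.580442
  -43.216·x + 101.048·y = 741.474016
det = -122.064·101.048 − 129.540·-43.216 = -6736.122432
x = (3423.580442·101.048 − 129.540·741.474016) / -6736.122432 = -37.097813
y = (-122.064·741.474016 − 3423.580442·-43.216) / -6736.122432 = -8.528077
|P − Q| = √((-37.097813 − 6.079)² + (-8.528077 − 19.942)²) = 51.718299

51.718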